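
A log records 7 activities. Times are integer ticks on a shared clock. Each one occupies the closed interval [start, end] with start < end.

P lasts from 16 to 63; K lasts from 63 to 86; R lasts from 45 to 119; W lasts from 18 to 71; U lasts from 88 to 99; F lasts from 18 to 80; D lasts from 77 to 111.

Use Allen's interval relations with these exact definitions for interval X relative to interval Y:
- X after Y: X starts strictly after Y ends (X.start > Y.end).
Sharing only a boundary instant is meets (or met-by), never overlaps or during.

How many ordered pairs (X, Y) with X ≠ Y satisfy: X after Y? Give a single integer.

6

Checking all 42 ordered pairs for relation 'after'; matching pairs in alphabetical order:
(D, P): D after P ✓
(D, W): D after W ✓
(U, F): U after F ✓
(U, K): U after K ✓
(U, P): U after P ✓
(U, W): U after W ✓
Count: 6.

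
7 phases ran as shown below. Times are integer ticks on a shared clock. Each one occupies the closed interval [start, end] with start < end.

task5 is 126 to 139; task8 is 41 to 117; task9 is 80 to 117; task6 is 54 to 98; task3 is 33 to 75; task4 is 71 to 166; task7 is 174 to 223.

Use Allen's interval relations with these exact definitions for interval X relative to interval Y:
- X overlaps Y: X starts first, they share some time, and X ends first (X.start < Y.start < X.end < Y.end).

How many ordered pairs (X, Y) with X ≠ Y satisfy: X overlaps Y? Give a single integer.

6

Checking all 42 ordered pairs for relation 'overlaps'; matching pairs in alphabetical order:
(task3, task4): task3 overlaps task4 ✓
(task3, task6): task3 overlaps task6 ✓
(task3, task8): task3 overlaps task8 ✓
(task6, task4): task6 overlaps task4 ✓
(task6, task9): task6 overlaps task9 ✓
(task8, task4): task8 overlaps task4 ✓
Count: 6.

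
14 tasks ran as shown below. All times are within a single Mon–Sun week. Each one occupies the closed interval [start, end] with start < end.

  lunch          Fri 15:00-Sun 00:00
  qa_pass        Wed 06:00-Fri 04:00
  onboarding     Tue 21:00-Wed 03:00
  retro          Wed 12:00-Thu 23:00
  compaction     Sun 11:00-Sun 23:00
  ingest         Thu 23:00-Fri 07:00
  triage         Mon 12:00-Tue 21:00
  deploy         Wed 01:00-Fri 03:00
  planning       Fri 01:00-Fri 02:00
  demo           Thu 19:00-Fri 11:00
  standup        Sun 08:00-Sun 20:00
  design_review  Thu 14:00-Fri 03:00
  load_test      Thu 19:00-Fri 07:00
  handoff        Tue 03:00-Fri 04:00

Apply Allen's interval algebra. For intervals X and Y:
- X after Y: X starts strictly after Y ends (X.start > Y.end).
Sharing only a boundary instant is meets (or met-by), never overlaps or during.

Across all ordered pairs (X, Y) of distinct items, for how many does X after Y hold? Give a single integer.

51

Checking all 182 ordered pairs for relation 'after'; matching pairs in alphabetical order:
(compaction, demo): compaction after demo ✓
(compaction, deploy): compaction after deploy ✓
(compaction, design_review): compaction after design_review ✓
(compaction, handoff): compaction after handoff ✓
(compaction, ingest): compaction after ingest ✓
(compaction, load_test): compaction after load_test ✓
(compaction, lunch): compaction after lunch ✓
(compaction, onboarding): compaction after onboarding ✓
(compaction, planning): compaction after planning ✓
(compaction, qa_pass): compaction after qa_pass ✓
(compaction, retro): compaction after retro ✓
(compaction, triage): compaction after triage ✓
(demo, onboarding): demo after onboarding ✓
(demo, triage): demo after triage ✓
(deploy, triage): deploy after triage ✓
(design_review, onboarding): design_review after onboarding ✓
(design_review, triage): design_review after triage ✓
(ingest, onboarding): ingest after onboarding ✓
(ingest, triage): ingest after triage ✓
(load_test, onboarding): load_test after onboarding ✓
(load_test, triage): load_test after triage ✓
(lunch, demo): lunch after demo ✓
(lunch, deploy): lunch after deploy ✓
(lunch, design_review): lunch after design_review ✓
... plus 27 further pairs not listed.
Count: 51.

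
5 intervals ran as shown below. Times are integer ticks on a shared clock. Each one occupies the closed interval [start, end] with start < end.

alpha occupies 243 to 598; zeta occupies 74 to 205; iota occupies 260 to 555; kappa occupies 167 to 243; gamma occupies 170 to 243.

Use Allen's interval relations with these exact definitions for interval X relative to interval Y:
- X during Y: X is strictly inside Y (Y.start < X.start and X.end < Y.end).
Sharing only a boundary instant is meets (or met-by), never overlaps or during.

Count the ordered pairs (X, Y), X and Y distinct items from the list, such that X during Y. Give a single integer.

Checking all 20 ordered pairs for relation 'during'; matching pairs in alphabetical order:
(iota, alpha): iota during alpha ✓
Count: 1.

1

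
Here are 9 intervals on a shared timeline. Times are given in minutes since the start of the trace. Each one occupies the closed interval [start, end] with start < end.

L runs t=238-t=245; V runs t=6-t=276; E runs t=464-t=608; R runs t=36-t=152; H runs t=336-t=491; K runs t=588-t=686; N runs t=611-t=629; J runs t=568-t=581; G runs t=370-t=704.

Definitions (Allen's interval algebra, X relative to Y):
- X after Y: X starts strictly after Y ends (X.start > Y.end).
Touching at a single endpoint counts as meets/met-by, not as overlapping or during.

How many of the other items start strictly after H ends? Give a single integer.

Target H = [t=336, t=491].
E [t=464, t=608] → overlapped-by → no.
G [t=370, t=704] → overlapped-by → no.
J [t=568, t=581] → after → counts.
K [t=588, t=686] → after → counts.
L [t=238, t=245] → before → no.
N [t=611, t=629] → after → counts.
R [t=36, t=152] → before → no.
V [t=6, t=276] → before → no.
Total: 3.

3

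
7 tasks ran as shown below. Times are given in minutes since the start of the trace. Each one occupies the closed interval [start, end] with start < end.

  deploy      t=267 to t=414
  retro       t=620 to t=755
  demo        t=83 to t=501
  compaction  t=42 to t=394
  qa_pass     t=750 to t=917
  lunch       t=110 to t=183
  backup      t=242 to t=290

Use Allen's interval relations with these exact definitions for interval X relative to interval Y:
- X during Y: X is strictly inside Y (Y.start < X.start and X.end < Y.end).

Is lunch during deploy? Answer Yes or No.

No

lunch = [t=110, t=183], deploy = [t=267, t=414].
Actual relation of lunch to deploy: before.
Asked whether 'during' holds → No.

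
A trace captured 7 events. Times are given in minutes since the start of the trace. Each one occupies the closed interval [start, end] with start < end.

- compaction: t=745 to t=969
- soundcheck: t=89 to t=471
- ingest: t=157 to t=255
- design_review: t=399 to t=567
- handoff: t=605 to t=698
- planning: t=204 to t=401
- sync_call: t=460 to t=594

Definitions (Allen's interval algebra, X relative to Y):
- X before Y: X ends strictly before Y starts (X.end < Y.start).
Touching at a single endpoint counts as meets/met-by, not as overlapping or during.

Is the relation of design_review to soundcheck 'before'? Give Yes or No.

design_review = [t=399, t=567], soundcheck = [t=89, t=471].
Actual relation of design_review to soundcheck: overlapped-by.
Asked whether 'before' holds → No.

No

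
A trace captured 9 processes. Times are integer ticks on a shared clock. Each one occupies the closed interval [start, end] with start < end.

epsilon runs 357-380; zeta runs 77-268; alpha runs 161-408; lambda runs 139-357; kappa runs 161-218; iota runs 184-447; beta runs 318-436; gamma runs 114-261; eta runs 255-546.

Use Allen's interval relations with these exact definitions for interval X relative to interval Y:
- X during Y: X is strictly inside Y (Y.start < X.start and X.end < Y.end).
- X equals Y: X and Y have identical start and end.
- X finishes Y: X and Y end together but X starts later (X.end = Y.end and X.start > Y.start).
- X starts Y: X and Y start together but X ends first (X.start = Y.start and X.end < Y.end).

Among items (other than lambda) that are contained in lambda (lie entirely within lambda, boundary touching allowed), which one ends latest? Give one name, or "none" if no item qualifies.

kappa

Target lambda = [139, 357].
alpha [161, 408] → overlapped-by → excluded.
beta [318, 436] → overlapped-by → excluded.
epsilon [357, 380] → met-by → excluded.
eta [255, 546] → overlapped-by → excluded.
gamma [114, 261] → overlaps → excluded.
iota [184, 447] → overlapped-by → excluded.
kappa [161, 218] → during → candidate.
zeta [77, 268] → overlaps → excluded.
Among candidates, latest end is 218 → kappa.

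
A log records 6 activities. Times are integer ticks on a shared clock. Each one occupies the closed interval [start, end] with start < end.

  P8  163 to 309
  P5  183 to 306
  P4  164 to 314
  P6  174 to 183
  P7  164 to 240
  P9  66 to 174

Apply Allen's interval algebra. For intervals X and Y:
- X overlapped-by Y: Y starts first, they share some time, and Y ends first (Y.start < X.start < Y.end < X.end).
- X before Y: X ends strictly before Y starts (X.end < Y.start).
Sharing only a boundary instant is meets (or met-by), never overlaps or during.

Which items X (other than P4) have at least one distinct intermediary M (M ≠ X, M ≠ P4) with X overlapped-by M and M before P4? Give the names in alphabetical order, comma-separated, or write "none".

Target P4 = [164, 314].
Intermediaries M with M before P4: none.
Union: none.

none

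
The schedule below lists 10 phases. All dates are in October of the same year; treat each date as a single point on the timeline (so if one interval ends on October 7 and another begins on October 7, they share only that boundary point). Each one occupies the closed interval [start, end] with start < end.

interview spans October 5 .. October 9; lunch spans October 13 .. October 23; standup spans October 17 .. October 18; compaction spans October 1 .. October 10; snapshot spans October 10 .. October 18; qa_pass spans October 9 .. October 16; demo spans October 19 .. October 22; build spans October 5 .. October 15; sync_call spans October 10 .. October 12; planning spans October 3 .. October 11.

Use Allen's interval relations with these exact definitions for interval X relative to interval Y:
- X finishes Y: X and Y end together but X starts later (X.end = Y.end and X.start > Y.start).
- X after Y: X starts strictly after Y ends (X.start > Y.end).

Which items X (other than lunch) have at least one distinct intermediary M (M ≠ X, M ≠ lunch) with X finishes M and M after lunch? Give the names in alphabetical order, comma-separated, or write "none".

Target lunch = [October 13, October 23].
Intermediaries M with M after lunch: none.
Union: none.

none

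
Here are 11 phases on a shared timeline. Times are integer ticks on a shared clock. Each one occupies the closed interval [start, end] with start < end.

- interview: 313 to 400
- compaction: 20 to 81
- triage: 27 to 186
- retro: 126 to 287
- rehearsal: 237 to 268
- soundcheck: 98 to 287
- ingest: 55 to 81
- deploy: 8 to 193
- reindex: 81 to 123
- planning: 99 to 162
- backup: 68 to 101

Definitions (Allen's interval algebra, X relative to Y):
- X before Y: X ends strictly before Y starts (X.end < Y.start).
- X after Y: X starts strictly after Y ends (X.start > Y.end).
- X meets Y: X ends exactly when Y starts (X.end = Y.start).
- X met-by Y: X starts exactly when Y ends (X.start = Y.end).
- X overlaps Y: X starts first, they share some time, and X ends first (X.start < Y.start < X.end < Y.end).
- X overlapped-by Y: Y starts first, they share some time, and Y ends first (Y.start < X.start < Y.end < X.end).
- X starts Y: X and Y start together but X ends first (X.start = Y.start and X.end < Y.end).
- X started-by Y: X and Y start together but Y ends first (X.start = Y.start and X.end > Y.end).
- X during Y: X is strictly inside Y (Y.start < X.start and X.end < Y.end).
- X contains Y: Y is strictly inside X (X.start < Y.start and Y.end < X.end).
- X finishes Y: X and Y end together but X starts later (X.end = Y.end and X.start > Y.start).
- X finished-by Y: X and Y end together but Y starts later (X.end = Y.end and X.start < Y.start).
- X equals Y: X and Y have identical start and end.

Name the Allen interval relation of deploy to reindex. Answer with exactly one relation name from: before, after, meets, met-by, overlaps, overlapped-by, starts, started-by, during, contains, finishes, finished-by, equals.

contains

deploy = [8, 193]; reindex = [81, 123].
Compare endpoints: deploy.start < reindex.start, deploy.start < reindex.end, deploy.end > reindex.start, deploy.end > reindex.end.
That pattern is 'contains'.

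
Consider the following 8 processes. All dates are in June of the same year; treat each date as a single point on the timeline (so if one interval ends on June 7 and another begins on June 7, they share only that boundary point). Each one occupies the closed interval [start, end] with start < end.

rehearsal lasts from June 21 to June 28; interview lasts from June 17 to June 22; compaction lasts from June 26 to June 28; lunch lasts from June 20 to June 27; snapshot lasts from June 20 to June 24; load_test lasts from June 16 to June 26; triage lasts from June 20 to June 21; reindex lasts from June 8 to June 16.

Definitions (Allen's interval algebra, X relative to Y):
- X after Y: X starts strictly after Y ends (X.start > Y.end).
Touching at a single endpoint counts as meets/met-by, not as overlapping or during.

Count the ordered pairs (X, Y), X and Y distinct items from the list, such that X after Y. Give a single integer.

Checking all 56 ordered pairs for relation 'after'; matching pairs in alphabetical order:
(compaction, interview): compaction after interview ✓
(compaction, reindex): compaction after reindex ✓
(compaction, snapshot): compaction after snapshot ✓
(compaction, triage): compaction after triage ✓
(interview, reindex): interview after reindex ✓
(lunch, reindex): lunch after reindex ✓
(rehearsal, reindex): rehearsal after reindex ✓
(snapshot, reindex): snapshot after reindex ✓
(triage, reindex): triage after reindex ✓
Count: 9.

9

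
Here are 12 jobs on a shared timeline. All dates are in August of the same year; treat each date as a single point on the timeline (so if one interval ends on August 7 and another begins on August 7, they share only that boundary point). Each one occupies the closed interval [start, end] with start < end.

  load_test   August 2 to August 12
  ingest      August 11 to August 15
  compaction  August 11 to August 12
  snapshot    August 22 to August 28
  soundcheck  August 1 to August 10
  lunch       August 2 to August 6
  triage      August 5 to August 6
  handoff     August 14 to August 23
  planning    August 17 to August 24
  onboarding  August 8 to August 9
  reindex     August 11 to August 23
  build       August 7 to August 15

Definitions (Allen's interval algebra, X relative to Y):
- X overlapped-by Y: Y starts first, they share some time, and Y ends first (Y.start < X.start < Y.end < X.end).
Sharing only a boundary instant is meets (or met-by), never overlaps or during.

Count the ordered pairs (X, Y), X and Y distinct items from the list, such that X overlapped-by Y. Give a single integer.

13

Checking all 132 ordered pairs for relation 'overlapped-by'; matching pairs in alphabetical order:
(build, load_test): build overlapped-by load_test ✓
(build, soundcheck): build overlapped-by soundcheck ✓
(handoff, build): handoff overlapped-by build ✓
(handoff, ingest): handoff overlapped-by ingest ✓
(ingest, load_test): ingest overlapped-by load_test ✓
(load_test, soundcheck): load_test overlapped-by soundcheck ✓
(planning, handoff): planning overlapped-by handoff ✓
(planning, reindex): planning overlapped-by reindex ✓
(reindex, build): reindex overlapped-by build ✓
(reindex, load_test): reindex overlapped-by load_test ✓
(snapshot, handoff): snapshot overlapped-by handoff ✓
(snapshot, planning): snapshot overlapped-by planning ✓
(snapshot, reindex): snapshot overlapped-by reindex ✓
Count: 13.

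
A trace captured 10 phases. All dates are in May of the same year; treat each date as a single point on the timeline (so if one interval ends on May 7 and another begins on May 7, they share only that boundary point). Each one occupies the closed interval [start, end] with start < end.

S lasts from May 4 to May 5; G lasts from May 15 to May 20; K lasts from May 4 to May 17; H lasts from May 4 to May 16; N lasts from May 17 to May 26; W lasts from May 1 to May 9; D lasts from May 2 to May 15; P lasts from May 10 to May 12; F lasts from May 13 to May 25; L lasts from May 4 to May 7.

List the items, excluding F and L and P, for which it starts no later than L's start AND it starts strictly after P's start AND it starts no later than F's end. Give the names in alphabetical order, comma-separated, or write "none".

none

Conditions: its start is no later than L's start (X.start <= May 4) AND its start is strictly after P's start (X.start > May 10) AND its start is no later than F's end (X.start <= May 25).
D: start May 2 <= May 4? ✓; start May 2 > May 10? ✗; start May 2 <= May 25? ✓ → no.
G: start May 15 <= May 4? ✗; start May 15 > May 10? ✓; start May 15 <= May 25? ✓ → no.
H: start May 4 <= May 4? ✓; start May 4 > May 10? ✗; start May 4 <= May 25? ✓ → no.
K: start May 4 <= May 4? ✓; start May 4 > May 10? ✗; start May 4 <= May 25? ✓ → no.
N: start May 17 <= May 4? ✗; start May 17 > May 10? ✓; start May 17 <= May 25? ✓ → no.
S: start May 4 <= May 4? ✓; start May 4 > May 10? ✗; start May 4 <= May 25? ✓ → no.
W: start May 1 <= May 4? ✓; start May 1 > May 10? ✗; start May 1 <= May 25? ✓ → no.
Result: none.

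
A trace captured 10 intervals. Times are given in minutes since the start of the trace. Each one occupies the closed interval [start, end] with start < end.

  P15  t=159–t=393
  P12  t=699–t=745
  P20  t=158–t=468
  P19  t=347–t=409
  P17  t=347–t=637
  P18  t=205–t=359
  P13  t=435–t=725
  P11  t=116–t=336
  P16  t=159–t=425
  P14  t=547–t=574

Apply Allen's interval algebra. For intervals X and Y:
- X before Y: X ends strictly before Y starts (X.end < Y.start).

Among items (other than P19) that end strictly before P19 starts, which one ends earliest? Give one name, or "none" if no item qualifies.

Target P19 = [t=347, t=409].
P11 [t=116, t=336] → before → candidate.
P12 [t=699, t=745] → after → excluded.
P13 [t=435, t=725] → after → excluded.
P14 [t=547, t=574] → after → excluded.
P15 [t=159, t=393] → overlaps → excluded.
P16 [t=159, t=425] → contains → excluded.
P17 [t=347, t=637] → started-by → excluded.
P18 [t=205, t=359] → overlaps → excluded.
P20 [t=158, t=468] → contains → excluded.
Among candidates, earliest end is t=336 → P11.

P11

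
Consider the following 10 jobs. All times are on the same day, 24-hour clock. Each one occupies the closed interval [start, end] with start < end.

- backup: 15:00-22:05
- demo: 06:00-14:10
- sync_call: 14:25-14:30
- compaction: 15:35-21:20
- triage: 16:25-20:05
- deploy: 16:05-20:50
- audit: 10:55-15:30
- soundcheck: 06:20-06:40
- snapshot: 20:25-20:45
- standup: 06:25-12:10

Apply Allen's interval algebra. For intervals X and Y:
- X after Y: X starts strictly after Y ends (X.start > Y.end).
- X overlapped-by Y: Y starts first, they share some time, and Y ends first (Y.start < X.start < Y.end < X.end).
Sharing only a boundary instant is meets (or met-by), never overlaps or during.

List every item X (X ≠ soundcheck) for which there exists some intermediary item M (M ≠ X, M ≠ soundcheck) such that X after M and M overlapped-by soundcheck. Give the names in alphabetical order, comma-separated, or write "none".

backup, compaction, deploy, snapshot, sync_call, triage

Target soundcheck = [06:20, 06:40].
Intermediaries M with M overlapped-by soundcheck: standup.
Via standup — items with X after standup: backup, compaction, deploy, snapshot, sync_call, triage.
Union: backup, compaction, deploy, snapshot, sync_call, triage.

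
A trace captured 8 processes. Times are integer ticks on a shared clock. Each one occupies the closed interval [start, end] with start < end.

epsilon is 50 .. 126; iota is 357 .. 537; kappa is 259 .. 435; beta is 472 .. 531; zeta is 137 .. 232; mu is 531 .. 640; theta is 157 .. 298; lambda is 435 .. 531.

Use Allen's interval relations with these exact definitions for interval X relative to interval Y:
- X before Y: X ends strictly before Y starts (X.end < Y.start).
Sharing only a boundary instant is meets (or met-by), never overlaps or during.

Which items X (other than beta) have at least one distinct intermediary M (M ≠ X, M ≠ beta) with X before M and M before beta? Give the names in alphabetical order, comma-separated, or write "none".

epsilon, zeta

Target beta = [472, 531].
Intermediaries M with M before beta: epsilon, kappa, theta, zeta.
Via epsilon — items with X before epsilon: none.
Via kappa — items with X before kappa: epsilon, zeta.
Via theta — items with X before theta: epsilon.
Via zeta — items with X before zeta: epsilon.
Union: epsilon, zeta.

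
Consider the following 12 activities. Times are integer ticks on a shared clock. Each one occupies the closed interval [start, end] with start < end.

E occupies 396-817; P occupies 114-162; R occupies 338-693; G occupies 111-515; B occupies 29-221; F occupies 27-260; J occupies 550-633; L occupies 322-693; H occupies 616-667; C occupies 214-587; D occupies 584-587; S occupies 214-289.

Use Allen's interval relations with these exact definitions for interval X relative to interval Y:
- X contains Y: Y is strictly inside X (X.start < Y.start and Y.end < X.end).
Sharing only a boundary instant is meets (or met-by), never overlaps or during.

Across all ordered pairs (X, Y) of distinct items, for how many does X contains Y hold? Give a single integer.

Checking all 132 ordered pairs for relation 'contains'; matching pairs in alphabetical order:
(B, P): B contains P ✓
(E, D): E contains D ✓
(E, H): E contains H ✓
(E, J): E contains J ✓
(F, B): F contains B ✓
(F, P): F contains P ✓
(G, P): G contains P ✓
(G, S): G contains S ✓
(J, D): J contains D ✓
(L, D): L contains D ✓
(L, H): L contains H ✓
(L, J): L contains J ✓
(R, D): R contains D ✓
(R, H): R contains H ✓
(R, J): R contains J ✓
Count: 15.

15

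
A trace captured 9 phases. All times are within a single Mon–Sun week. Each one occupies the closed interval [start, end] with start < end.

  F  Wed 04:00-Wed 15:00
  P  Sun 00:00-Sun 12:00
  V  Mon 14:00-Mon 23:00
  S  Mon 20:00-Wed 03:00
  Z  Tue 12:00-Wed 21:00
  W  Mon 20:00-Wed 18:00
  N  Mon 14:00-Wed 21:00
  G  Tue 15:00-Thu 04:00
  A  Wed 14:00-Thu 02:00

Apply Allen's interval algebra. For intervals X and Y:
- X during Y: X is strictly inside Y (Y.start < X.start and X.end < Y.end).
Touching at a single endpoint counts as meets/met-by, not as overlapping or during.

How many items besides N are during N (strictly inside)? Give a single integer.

Target N = [Mon 14:00, Wed 21:00].
A [Wed 14:00, Thu 02:00] → overlapped-by → no.
F [Wed 04:00, Wed 15:00] → during → counts.
G [Tue 15:00, Thu 04:00] → overlapped-by → no.
P [Sun 00:00, Sun 12:00] → after → no.
S [Mon 20:00, Wed 03:00] → during → counts.
V [Mon 14:00, Mon 23:00] → starts → no.
W [Mon 20:00, Wed 18:00] → during → counts.
Z [Tue 12:00, Wed 21:00] → finishes → no.
Total: 3.

3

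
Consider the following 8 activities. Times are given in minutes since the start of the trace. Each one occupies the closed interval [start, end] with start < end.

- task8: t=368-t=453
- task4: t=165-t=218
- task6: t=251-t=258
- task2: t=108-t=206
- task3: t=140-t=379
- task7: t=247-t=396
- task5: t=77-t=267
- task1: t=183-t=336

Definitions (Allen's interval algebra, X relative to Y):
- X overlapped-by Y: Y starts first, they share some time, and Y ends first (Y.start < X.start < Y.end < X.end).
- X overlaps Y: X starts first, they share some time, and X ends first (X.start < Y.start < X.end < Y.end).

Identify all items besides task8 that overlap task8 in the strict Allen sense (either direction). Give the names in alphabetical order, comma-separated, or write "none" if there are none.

task3, task7

Target task8 = [t=368, t=453].
task1 [t=183, t=336] → before → no.
task2 [t=108, t=206] → before → no.
task3 [t=140, t=379] → overlaps → yes.
task4 [t=165, t=218] → before → no.
task5 [t=77, t=267] → before → no.
task6 [t=251, t=258] → before → no.
task7 [t=247, t=396] → overlaps → yes.
Result: task3, task7.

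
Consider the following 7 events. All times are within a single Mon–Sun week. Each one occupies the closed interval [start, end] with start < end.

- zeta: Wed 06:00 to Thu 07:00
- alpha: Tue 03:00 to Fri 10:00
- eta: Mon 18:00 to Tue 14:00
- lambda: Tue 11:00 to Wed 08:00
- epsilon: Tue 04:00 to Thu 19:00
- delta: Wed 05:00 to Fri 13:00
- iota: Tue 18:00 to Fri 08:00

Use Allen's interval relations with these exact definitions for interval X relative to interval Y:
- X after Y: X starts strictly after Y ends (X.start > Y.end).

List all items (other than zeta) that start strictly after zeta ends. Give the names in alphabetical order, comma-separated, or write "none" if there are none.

none

Target zeta = [Wed 06:00, Thu 07:00].
alpha [Tue 03:00, Fri 10:00] → contains → no.
delta [Wed 05:00, Fri 13:00] → contains → no.
epsilon [Tue 04:00, Thu 19:00] → contains → no.
eta [Mon 18:00, Tue 14:00] → before → no.
iota [Tue 18:00, Fri 08:00] → contains → no.
lambda [Tue 11:00, Wed 08:00] → overlaps → no.
Result: none.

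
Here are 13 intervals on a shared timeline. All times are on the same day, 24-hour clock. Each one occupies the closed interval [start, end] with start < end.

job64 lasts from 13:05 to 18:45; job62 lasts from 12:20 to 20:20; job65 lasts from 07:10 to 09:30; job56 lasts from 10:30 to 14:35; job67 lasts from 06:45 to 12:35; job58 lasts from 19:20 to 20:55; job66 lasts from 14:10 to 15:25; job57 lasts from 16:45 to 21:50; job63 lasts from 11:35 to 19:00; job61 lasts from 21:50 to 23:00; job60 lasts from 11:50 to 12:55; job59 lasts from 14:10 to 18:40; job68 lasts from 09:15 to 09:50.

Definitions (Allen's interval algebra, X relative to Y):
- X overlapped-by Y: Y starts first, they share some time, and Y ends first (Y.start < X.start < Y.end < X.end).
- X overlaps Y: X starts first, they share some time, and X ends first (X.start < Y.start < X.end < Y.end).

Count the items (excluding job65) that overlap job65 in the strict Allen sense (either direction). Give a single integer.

1

Target job65 = [07:10, 09:30].
job56 [10:30, 14:35] → after → no.
job57 [16:45, 21:50] → after → no.
job58 [19:20, 20:55] → after → no.
job59 [14:10, 18:40] → after → no.
job60 [11:50, 12:55] → after → no.
job61 [21:50, 23:00] → after → no.
job62 [12:20, 20:20] → after → no.
job63 [11:35, 19:00] → after → no.
job64 [13:05, 18:45] → after → no.
job66 [14:10, 15:25] → after → no.
job67 [06:45, 12:35] → contains → no.
job68 [09:15, 09:50] → overlapped-by → counts.
Total: 1.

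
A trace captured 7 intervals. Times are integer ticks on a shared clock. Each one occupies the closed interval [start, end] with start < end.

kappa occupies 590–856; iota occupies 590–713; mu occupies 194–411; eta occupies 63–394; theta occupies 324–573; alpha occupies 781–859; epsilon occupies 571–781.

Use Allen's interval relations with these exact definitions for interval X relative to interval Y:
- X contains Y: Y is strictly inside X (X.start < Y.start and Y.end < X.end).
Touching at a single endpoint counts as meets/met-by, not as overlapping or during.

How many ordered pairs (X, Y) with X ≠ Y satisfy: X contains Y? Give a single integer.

Checking all 42 ordered pairs for relation 'contains'; matching pairs in alphabetical order:
(epsilon, iota): epsilon contains iota ✓
Count: 1.

1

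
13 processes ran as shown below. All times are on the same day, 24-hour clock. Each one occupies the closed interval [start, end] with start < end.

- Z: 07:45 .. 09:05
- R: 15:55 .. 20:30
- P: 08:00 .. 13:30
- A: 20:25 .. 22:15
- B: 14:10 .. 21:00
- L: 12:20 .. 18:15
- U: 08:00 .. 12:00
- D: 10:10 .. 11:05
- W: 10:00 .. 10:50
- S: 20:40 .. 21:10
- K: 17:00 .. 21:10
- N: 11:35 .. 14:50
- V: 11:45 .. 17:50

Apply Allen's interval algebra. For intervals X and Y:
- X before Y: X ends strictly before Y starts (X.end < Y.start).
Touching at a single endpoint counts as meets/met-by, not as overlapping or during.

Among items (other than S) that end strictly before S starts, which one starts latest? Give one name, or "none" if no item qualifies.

R

Target S = [20:40, 21:10].
A [20:25, 22:15] → contains → excluded.
B [14:10, 21:00] → overlaps → excluded.
D [10:10, 11:05] → before → candidate.
K [17:00, 21:10] → finished-by → excluded.
L [12:20, 18:15] → before → candidate.
N [11:35, 14:50] → before → candidate.
P [08:00, 13:30] → before → candidate.
R [15:55, 20:30] → before → candidate.
U [08:00, 12:00] → before → candidate.
V [11:45, 17:50] → before → candidate.
W [10:00, 10:50] → before → candidate.
Z [07:45, 09:05] → before → candidate.
Among candidates, latest start is 15:55 → R.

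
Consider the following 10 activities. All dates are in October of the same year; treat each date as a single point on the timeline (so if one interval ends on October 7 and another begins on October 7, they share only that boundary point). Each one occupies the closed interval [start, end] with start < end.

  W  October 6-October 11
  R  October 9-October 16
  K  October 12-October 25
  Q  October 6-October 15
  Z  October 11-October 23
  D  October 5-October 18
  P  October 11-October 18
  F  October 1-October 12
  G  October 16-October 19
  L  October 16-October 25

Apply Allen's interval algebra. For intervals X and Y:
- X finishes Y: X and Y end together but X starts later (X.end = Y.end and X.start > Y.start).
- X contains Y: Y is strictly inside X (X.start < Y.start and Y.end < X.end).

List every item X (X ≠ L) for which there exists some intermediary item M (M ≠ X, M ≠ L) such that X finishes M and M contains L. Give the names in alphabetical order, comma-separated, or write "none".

Target L = [October 16, October 25].
Intermediaries M with M contains L: none.
Union: none.

none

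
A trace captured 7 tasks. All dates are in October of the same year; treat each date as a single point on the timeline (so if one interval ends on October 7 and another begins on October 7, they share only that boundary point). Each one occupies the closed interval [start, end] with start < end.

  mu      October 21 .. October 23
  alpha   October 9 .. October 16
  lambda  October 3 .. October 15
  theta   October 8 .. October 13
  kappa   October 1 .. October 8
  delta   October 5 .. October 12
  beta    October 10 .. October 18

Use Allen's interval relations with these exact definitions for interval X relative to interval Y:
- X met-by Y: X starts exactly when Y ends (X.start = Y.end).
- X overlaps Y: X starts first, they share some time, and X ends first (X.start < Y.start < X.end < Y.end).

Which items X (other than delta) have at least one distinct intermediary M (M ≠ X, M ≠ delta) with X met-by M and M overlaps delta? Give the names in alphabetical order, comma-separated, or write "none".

theta

Target delta = [October 5, October 12].
Intermediaries M with M overlaps delta: kappa.
Via kappa — items with X met-by kappa: theta.
Union: theta.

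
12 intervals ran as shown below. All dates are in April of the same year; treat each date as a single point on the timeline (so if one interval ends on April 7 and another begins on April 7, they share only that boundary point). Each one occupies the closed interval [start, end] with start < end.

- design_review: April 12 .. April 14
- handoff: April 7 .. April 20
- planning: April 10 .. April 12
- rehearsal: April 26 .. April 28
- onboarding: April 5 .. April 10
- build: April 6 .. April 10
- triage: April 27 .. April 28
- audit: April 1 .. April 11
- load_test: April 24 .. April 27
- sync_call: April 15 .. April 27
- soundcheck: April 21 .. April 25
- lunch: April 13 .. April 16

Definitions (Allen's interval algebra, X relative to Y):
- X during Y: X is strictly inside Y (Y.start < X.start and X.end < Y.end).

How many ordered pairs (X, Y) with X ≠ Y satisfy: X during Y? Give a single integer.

6

Checking all 132 ordered pairs for relation 'during'; matching pairs in alphabetical order:
(build, audit): build during audit ✓
(design_review, handoff): design_review during handoff ✓
(lunch, handoff): lunch during handoff ✓
(onboarding, audit): onboarding during audit ✓
(planning, handoff): planning during handoff ✓
(soundcheck, sync_call): soundcheck during sync_call ✓
Count: 6.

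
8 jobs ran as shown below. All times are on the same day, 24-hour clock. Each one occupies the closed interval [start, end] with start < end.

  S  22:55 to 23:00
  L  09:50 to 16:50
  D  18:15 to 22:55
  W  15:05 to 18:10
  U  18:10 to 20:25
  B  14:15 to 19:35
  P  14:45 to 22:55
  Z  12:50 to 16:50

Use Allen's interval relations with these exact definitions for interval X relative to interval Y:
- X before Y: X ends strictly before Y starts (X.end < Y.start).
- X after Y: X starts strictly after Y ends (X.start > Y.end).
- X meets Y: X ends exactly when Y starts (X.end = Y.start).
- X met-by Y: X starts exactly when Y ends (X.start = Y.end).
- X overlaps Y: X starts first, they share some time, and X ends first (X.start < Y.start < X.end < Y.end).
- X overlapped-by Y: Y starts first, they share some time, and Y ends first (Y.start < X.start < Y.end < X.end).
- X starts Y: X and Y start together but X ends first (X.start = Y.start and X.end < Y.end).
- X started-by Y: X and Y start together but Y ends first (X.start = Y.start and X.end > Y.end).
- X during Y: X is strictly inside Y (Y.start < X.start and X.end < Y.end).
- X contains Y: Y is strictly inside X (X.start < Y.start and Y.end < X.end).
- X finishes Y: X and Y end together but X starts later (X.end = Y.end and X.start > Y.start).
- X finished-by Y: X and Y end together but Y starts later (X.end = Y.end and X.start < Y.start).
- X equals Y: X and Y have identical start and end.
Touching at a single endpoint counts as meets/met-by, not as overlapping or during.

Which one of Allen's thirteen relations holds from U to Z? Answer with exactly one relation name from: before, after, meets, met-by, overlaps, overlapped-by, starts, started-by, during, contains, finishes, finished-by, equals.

after

U = [18:10, 20:25]; Z = [12:50, 16:50].
Compare endpoints: U.start > Z.start, U.start > Z.end, U.end > Z.start, U.end > Z.end.
That pattern is 'after'.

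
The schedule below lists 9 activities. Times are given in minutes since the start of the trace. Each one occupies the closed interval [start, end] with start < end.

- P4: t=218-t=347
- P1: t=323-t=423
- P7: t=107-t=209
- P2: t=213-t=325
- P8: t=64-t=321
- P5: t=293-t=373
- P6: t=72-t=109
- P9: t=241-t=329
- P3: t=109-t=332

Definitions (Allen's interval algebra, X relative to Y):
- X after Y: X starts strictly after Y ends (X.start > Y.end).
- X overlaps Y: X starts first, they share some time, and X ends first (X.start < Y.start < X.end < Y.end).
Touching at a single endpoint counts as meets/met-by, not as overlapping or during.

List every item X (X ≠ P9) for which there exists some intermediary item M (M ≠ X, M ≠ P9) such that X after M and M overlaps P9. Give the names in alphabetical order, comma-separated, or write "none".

Target P9 = [t=241, t=329].
Intermediaries M with M overlaps P9: P2, P8.
Via P2 — items with X after P2: none.
Via P8 — items with X after P8: P1.
Union: P1.

P1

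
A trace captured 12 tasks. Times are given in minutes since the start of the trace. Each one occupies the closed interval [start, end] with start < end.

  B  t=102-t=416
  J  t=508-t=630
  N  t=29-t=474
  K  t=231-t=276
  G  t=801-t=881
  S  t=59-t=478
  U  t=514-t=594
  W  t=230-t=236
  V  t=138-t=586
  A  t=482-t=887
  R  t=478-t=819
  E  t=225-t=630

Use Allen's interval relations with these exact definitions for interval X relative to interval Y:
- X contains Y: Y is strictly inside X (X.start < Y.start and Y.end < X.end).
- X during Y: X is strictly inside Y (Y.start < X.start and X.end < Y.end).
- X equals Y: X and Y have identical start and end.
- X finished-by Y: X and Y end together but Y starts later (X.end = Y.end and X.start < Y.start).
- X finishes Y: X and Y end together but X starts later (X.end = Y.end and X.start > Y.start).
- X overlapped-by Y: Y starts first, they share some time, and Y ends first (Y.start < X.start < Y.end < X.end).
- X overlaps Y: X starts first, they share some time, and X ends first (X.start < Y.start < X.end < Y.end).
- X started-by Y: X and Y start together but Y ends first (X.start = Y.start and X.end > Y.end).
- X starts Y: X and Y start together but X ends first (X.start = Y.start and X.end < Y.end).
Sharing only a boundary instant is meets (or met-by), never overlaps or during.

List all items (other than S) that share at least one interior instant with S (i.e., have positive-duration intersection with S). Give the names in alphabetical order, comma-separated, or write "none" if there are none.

B, E, K, N, V, W

Target S = [t=59, t=478].
A [t=482, t=887] → after → no.
B [t=102, t=416] → during → yes.
E [t=225, t=630] → overlapped-by → yes.
G [t=801, t=881] → after → no.
J [t=508, t=630] → after → no.
K [t=231, t=276] → during → yes.
N [t=29, t=474] → overlaps → yes.
R [t=478, t=819] → met-by → no.
U [t=514, t=594] → after → no.
V [t=138, t=586] → overlapped-by → yes.
W [t=230, t=236] → during → yes.
Result: B, E, K, N, V, W.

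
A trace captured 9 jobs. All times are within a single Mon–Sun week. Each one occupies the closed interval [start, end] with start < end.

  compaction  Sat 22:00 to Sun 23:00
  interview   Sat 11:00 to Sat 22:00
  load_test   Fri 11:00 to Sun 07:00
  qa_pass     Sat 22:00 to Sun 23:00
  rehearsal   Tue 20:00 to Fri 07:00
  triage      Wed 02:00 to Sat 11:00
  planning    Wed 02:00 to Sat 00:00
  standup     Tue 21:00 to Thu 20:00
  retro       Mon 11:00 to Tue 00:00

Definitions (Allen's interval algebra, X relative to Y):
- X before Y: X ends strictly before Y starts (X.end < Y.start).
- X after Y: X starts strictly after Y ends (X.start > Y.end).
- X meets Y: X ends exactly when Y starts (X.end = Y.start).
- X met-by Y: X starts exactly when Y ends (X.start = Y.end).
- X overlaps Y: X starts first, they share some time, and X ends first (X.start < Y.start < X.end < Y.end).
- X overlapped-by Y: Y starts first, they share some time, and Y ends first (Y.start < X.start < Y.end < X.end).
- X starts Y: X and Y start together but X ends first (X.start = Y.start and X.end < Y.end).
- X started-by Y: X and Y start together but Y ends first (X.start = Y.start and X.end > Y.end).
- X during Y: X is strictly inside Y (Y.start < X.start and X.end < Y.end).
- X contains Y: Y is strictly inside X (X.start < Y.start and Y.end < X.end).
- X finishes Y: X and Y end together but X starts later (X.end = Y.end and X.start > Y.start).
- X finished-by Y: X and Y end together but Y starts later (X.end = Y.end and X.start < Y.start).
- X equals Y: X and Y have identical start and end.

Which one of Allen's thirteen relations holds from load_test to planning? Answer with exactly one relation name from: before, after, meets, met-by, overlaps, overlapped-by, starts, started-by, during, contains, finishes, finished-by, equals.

load_test = [Fri 11:00, Sun 07:00]; planning = [Wed 02:00, Sat 00:00].
Compare endpoints: load_test.start > planning.start, load_test.start < planning.end, load_test.end > planning.start, load_test.end > planning.end.
That pattern is 'overlapped-by'.

overlapped-by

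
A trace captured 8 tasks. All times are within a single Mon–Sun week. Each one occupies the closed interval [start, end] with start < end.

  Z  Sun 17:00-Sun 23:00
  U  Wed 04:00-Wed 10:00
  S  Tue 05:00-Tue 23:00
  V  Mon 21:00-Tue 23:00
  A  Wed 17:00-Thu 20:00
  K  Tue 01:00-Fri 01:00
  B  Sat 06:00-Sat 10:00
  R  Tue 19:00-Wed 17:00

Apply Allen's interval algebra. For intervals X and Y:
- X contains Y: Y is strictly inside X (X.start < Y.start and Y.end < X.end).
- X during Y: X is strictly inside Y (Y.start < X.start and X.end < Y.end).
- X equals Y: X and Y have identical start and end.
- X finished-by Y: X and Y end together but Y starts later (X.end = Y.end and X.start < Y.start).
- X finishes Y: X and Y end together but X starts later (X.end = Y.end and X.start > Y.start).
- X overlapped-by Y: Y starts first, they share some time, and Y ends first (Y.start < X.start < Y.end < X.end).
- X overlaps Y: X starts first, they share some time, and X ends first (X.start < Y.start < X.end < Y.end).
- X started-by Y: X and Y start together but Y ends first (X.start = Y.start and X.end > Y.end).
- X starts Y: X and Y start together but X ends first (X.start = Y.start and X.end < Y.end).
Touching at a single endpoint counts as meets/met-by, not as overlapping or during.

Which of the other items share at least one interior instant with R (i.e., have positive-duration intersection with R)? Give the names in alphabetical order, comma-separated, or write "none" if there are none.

Target R = [Tue 19:00, Wed 17:00].
A [Wed 17:00, Thu 20:00] → met-by → no.
B [Sat 06:00, Sat 10:00] → after → no.
K [Tue 01:00, Fri 01:00] → contains → yes.
S [Tue 05:00, Tue 23:00] → overlaps → yes.
U [Wed 04:00, Wed 10:00] → during → yes.
V [Mon 21:00, Tue 23:00] → overlaps → yes.
Z [Sun 17:00, Sun 23:00] → after → no.
Result: K, S, U, V.

K, S, U, V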